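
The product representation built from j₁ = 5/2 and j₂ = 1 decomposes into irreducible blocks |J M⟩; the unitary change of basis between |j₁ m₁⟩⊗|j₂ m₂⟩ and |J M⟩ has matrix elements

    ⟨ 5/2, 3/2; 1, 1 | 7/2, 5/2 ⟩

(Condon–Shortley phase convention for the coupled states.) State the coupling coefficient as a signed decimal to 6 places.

j₁+j₂−J=0  J+j₁−j₂=5  J−j₁+j₂=2  j₁+j₂+J+1=8
(j₁±m₁, j₂±m₂, J±M) = (4,1,2,0,6,1)
P² = 11520/7
sum k=0..0:
  [0] +1/48 = 1/48
S = 1/48
C² = P²·S² = 5/7 ; C = +0.845154

+0.845154  (= +√(5/7))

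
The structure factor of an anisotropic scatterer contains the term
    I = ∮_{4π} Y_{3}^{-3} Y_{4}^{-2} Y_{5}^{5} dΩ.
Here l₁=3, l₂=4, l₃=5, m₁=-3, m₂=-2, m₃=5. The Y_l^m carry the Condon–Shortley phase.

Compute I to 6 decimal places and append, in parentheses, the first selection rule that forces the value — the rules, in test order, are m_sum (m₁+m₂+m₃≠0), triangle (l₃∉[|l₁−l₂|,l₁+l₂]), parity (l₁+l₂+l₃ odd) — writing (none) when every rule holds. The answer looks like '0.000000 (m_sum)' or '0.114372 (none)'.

Checks pass: Σm=0; 12 even; l₃=5∈[1,7].
(2·3+1)(2·4+1)(2·5+1) = 693
Δ: 2! 4! 6! / 13! → 1/180180
sum: t=0:+1/576 t=1:−1/144 t=2:+1/576 = -1/288
3j²(3 4 5; 0 0 0) = Δ·Π!·Σ² = 20/1001  (sign +1)
sum: t=2:+1/34560 = 1/34560
3j²(3 4 5; -3 -2 5) = Δ·Π!·Σ² = 5/286  (sign +1)
combine: 4πI² = 693·20/1001·5/286 = 450/1859
take √, sign +1: I = 0.13879110
No selection rule forces the value: the integral is nonzero (none).

0.138791 (none)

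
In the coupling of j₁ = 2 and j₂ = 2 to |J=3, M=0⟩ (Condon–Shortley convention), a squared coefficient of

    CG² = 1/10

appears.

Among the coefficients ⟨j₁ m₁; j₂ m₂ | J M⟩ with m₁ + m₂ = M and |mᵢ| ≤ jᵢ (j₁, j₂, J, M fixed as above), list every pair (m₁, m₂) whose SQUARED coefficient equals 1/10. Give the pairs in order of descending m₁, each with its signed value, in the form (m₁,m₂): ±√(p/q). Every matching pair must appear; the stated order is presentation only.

(2,-2): +√(1/10); (-2,2): −√(1/10)

Admissible pairs with m₁+m₂ = M = 0: (-2,2), (-1,1), (0,0), (1,-1), (2,-2)
  (m₁,m₂)=(2,-2): CG² = 1/10, CG = +√(1/10)   ← matches the target
  (m₁,m₂)=(1,-1): CG² = 2/5, CG = +√(2/5)
  (m₁,m₂)=(0,0): CG² = 0/1, CG = 0
  (m₁,m₂)=(-1,1): CG² = 2/5, CG = −√(2/5)
  (m₁,m₂)=(-2,2): CG² = 1/10, CG = −√(1/10)   ← matches the target
Pairs with CG² = 1/10: (2,-2): +√(1/10); (-2,2): −√(1/10)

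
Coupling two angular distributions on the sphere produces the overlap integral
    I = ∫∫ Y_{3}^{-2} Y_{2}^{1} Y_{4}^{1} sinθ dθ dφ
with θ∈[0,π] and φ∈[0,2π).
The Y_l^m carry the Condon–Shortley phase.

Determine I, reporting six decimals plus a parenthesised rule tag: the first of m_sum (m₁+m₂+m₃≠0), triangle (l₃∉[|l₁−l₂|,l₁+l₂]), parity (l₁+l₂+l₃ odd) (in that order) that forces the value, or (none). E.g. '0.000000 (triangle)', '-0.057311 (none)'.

0.000000 (parity)

l₁+l₂+l₃=9 is odd: 3j(l;000)=0 ⇒ I=0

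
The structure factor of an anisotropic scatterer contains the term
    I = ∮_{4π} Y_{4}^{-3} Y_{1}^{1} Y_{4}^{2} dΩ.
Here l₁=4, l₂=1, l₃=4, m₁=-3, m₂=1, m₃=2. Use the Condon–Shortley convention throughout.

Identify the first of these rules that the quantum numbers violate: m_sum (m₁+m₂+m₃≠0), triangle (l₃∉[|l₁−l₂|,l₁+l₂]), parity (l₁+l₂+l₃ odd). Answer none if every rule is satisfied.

parity

azimuthal sum: -3 + 1 + 2 = 0  ✓
3 ≤ 4 ≤ 5 (triangle on l)  ✓
L = 4 + 1 + 4 = 9 (odd)  ✗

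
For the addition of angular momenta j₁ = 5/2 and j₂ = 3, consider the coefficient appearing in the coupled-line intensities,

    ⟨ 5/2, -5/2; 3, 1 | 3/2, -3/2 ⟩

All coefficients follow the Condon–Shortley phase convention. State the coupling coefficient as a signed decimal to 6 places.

j₁+j₂−J=4  J+j₁−j₂=1  J−j₁+j₂=2  j₁+j₂+J+1=8
(j₁±m₁, j₂±m₂, J±M) = (0,5,4,2,0,3)
P² = 1152/7
sum k=4..4:
  [4] +1/48 = 1/48
S = 1/48
C² = P²·S² = 1/14 ; C = +0.267261

+√(1/14) = +0.267261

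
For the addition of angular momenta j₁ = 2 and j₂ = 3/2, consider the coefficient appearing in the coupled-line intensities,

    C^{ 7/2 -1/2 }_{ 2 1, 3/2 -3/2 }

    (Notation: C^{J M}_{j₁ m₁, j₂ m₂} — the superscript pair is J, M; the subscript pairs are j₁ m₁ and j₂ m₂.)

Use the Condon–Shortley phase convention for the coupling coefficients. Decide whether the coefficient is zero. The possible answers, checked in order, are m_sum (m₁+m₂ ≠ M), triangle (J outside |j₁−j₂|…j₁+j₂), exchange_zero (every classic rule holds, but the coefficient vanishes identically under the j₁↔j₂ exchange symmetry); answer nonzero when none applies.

m-sum: m₁+m₂ = 1+(-3/2) = -1/2, M = -1/2  ✓
triangle: |j₁−j₂| = 1/2 ≤ J = 7/2 ≤ j₁+j₂ = 7/2  ✓
exchange: j₁≠j₂ or m₁≠m₂ — the exchange symmetry imposes no constraint here
value check: CG = +√(4/35) = +0.338062 ≠ 0

nonzero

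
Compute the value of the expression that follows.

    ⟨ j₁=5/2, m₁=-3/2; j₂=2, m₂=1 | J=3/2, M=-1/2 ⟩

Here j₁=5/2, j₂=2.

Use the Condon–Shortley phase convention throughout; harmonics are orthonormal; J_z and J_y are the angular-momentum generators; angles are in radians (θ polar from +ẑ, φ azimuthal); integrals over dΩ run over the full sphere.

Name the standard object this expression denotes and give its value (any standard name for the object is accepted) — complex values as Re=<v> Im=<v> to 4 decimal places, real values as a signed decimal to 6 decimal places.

This is a Clebsch–Gordan (vector-coupling) coefficient.
√[4·3!2!1!/7! · 1!4!3!1!1!2!] = √(96/35)
  +(−1)^2/∏(2,1,2,1,0,0)! = 1/4  (running 1/4)
  +(−1)^3/∏(3,0,1,0,1,1)! = -1/6  (running 1/12)
⟨..|..⟩ = √(96/35)·(1/12) = +0.138013

Clebsch–Gordan coefficient, +√(2/105) ≈ +0.138013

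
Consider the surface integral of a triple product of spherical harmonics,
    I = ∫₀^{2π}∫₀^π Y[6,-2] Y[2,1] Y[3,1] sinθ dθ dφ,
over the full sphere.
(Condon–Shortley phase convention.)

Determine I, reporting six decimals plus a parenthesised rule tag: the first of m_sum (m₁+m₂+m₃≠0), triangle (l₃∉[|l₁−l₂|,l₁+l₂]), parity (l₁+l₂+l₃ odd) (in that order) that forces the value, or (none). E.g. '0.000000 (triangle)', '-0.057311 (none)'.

triangle: need 4≤l₃≤8, have 3; I=0

0.000000 (triangle)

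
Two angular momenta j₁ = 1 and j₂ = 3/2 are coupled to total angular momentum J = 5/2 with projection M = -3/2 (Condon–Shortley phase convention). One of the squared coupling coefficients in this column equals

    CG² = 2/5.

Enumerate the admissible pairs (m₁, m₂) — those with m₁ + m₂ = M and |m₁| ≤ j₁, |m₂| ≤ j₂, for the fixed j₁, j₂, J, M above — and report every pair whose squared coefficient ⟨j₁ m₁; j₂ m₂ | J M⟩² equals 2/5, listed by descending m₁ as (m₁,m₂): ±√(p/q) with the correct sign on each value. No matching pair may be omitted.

Admissible pairs with m₁+m₂ = M = -3/2: (-1,-1/2), (0,-3/2)
  (m₁,m₂)=(0,-3/2): CG² = 2/5, CG = +√(2/5)   ← matches the target
  (m₁,m₂)=(-1,-1/2): CG² = 3/5, CG = +√(3/5)
Pairs with CG² = 2/5: (0,-3/2): +√(2/5)

(0,-3/2): +√(2/5)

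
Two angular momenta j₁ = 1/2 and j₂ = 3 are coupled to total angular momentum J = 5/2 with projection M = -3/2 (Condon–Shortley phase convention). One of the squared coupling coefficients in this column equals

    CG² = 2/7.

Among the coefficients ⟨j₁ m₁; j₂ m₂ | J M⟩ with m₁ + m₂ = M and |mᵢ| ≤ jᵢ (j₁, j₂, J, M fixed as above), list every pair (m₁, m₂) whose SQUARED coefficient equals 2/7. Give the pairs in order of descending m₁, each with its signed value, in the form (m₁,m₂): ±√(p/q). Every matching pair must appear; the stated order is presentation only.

(-1/2,-1): −√(2/7)

Admissible pairs with m₁+m₂ = M = -3/2: (-1/2,-1), (1/2,-2)
  (m₁,m₂)=(1/2,-2): CG² = 5/7, CG = +√(5/7)
  (m₁,m₂)=(-1/2,-1): CG² = 2/7, CG = −√(2/7)   ← matches the target
Pairs with CG² = 2/7: (-1/2,-1): −√(2/7)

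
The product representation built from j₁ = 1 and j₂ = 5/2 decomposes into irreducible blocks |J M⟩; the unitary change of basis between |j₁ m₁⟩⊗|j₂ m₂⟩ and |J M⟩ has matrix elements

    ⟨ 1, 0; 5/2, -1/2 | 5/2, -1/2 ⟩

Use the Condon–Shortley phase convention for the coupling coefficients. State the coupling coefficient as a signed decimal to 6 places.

triangle: 1!·1!·4!/7! = 24/5040
(j±m)!: 1!·1!·2!·3!·2!·3! = 144
prefactor² = (2J+1)·Δ·N² = 144/35
  k=0: +1/(0!·1!·1!·2!·0!·2!) = 1/4
  k=1: −1/(1!·0!·0!·1!·1!·3!) = -1/6
Σ = 1/12  ⇒  CG² = 144/35·(1/12)² = 1/35
CG = +√(1/35) = +0.169031

+0.169031  (= +√(1/35))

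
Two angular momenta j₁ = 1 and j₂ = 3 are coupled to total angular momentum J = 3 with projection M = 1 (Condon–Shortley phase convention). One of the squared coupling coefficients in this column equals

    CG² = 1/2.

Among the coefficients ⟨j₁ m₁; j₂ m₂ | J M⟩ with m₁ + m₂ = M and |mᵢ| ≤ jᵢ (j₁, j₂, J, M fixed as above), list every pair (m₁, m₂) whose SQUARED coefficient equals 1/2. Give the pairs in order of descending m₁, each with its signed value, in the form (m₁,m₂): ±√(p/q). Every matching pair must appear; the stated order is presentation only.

(1,0): +√(1/2)

Admissible pairs with m₁+m₂ = M = 1: (-1,2), (0,1), (1,0)
  (m₁,m₂)=(1,0): CG² = 1/2, CG = +√(1/2)   ← matches the target
  (m₁,m₂)=(0,1): CG² = 1/12, CG = −√(1/12)
  (m₁,m₂)=(-1,2): CG² = 5/12, CG = −√(5/12)
Pairs with CG² = 1/2: (1,0): +√(1/2)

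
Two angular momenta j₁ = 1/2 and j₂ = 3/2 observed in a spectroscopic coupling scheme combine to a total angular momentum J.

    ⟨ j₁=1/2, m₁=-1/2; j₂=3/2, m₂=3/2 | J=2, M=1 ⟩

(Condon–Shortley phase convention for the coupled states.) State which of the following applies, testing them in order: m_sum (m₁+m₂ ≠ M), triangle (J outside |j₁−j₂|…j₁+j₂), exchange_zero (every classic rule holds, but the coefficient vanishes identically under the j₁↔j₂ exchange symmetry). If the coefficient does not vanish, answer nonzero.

nonzero

m-sum: m₁+m₂ = -1/2+3/2 = 1, M = 1  ✓
triangle: |j₁−j₂| = 1 ≤ J = 2 ≤ j₁+j₂ = 2  ✓
exchange: j₁≠j₂ or m₁≠m₂ — the exchange symmetry imposes no constraint here
value check: CG = +√(1/4) = +0.500000 ≠ 0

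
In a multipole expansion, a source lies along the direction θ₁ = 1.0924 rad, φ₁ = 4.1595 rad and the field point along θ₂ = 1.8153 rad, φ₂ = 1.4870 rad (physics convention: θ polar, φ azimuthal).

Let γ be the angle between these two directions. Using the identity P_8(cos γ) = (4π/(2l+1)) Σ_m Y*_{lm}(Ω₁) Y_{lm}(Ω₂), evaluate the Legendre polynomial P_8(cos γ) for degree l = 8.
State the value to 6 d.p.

-0.382352

Summing Y*_{l m}(θ₁,φ₁)·Y_{l m}(θ₂,φ₂) over m ∈ [−8, 8]; prefactor 4π/(2·8+1) = 0.739198:
  term(m=-8) = (-0.065914, 0.046181)   from Y*(Ω₁)=(-0.056712, 0.190547), Y(Ω₂)=(0.317216, 0.251507)
  term(m=-7) = (-0.164928, 0.023588)   from Y*(Ω₁)=(-0.274586, -0.307676), Y(Ω₂)=(0.223622, -0.336473)
  term(m=-6) = (0.014445, 0.004900)   from Y*(Ω₁)=(0.395244, -0.070185), Y(Ω₂)=(0.033296, 0.018310)
  term(m=-5) = (0.009273, 0.009474)   from Y*(Ω₁)=(-0.013599, 0.034331), Y(Ω₂)=(0.146053, -0.327949)
  term(m=-4) = (-0.009055, -0.028705)   from Y*(Ω₁)=(0.199795, 0.267921), Y(Ω₂)=(-0.085049, -0.029625)
  term(m=-3) = (-0.010803, 0.065476)   from Y*(Ω₁)=(-0.212552, 0.018725), Y(Ω₂)=(0.077363, -0.301230)
  term(m=-2) = (0.020058, -0.027359)   from Y*(Ω₁)=(-0.106253, 0.211780), Y(Ω₂)=(-0.141171, -0.023883)
  term(m=-1) = (-0.067583, 0.034253)   from Y*(Ω₁)=(-0.139654, -0.226312), Y(Ω₂)=(0.023847, -0.283911)
  term(m=+0) = (0.031763, 0.000000)   from Y*(Ω₁)=(-0.201122, -0.000000), Y(Ω₂)=(-0.157929, 0.000000)
  term(m=+1) = (-0.067583, -0.034253)   from Y*(Ω₁)=(0.139654, -0.226312), Y(Ω₂)=(-0.023847, -0.283911)
  term(m=+2) = (0.020058, 0.027359)   from Y*(Ω₁)=(-0.106253, -0.211780), Y(Ω₂)=(-0.141171, 0.023883)
  term(m=+3) = (-0.010803, -0.065476)   from Y*(Ω₁)=(0.212552, 0.018725), Y(Ω₂)=(-0.077363, -0.301230)
  term(m=+4) = (-0.009055, 0.028705)   from Y*(Ω₁)=(0.199795, -0.267921), Y(Ω₂)=(-0.085049, 0.029625)
  term(m=+5) = (0.009273, -0.009474)   from Y*(Ω₁)=(0.013599, 0.034331), Y(Ω₂)=(-0.146053, -0.327949)
  term(m=+6) = (0.014445, -0.004900)   from Y*(Ω₁)=(0.395244, 0.070185), Y(Ω₂)=(0.033296, -0.018310)
  term(m=+7) = (-0.164928, -0.023588)   from Y*(Ω₁)=(0.274586, -0.307676), Y(Ω₂)=(-0.223622, -0.336473)
  term(m=+8) = (-0.065914, -0.046181)   from Y*(Ω₁)=(-0.056712, -0.190547), Y(Ω₂)=(0.317216, -0.251507)
Σ over m = (-0.517252, 0.000000); ×(4π/17) → (-0.382352, 0.000000). Real part: -0.382352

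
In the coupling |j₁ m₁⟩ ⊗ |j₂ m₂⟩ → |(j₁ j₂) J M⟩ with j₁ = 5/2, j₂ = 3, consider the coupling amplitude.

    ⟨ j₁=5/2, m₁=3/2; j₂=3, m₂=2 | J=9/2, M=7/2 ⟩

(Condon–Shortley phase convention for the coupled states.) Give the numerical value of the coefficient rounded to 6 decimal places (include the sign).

−√(1/99) ≈ -0.100504

triangle: 1!*4!*5!/11! = 2880/39916800
(j±m)!: 4!*1!*5!*1!*8!*1! = 116121600
prefactor² = (2J+1)*Δ*N² = 921600/11
  k=0: +1/(0!*1!*1!*5!*3!*0!) = 1/720
  k=1: −1/(1!*0!*0!*4!*4!*1!) = -1/576
Σ = -1/2880  ⇒  CG² = 921600/11*(-1/2880)² = 1/99
CG = −√(1/99) = -0.100504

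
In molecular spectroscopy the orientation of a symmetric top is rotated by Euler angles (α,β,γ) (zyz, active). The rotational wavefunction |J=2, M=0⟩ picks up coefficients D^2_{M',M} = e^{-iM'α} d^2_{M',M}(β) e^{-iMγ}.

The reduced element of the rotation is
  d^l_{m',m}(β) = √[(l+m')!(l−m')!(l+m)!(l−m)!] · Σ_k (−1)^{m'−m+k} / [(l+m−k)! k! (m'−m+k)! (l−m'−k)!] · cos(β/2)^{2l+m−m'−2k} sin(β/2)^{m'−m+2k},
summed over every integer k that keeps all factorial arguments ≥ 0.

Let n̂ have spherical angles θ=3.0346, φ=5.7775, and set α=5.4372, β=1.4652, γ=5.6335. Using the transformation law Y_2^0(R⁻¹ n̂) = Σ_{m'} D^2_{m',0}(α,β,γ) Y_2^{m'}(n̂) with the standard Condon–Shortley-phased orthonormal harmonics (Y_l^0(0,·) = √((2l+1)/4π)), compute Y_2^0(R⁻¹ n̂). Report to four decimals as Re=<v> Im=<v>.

Re=-0.3154 Im=0.0000

Need the full column D^2_{m',0} for m'=−2..2 at α=5.4372, β=1.4652, γ=5.6335.
cos(β/2)=0.743438, sin(β/2)=0.668805
d^2_{-2,0}: single k=2 term ⇒ +0.605569;  D = -0.073200-0.601129i
d^2_{-1,0}: k∈[1..2] ⇒ +0.673146 -0.544777 = +0.128369;  D = +0.085108-0.096100i
d^2_{0,0}: k∈[0..2] ⇒ +0.305477 -0.988891 +0.200077 = -0.483336;  D = -0.483336+0.000000i
d^2_{1,0}: k∈[0..1] ⇒ -0.673146 +0.544777 = -0.128369;  D = -0.085108-0.096100i
d^2_{2,0}: single k=0 term ⇒ +0.605569;  D = -0.073200+0.601129i
Y_2^{m'}(θ=3.0346,φ=5.7775) and Σ D·Y over m':
  (-0.0732-0.6011i)·(+0.0023+0.0037i)  (+0.0851-0.0961i)·(-0.0718-0.0397i)  (-0.4833+0.0000i)·(+0.6200+0.0000i)  (-0.0851-0.0961i)·(+0.0718-0.0397i)  (-0.0732+0.6011i)·(+0.0023-0.0037i)
Y_2^0(R⁻¹ n̂) = -0.315371+0.000000i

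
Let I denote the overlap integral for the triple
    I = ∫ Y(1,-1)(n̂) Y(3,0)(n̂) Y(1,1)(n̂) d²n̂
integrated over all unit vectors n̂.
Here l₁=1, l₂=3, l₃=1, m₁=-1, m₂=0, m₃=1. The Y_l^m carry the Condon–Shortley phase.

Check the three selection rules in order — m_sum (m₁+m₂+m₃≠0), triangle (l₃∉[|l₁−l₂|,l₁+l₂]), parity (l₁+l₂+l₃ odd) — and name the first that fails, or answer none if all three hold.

triangle

azimuthal sum: -1 + 0 + 1 = 0  ✓
l₃ must lie in [2,4]; have l₃=1  ✗
L = 1 + 3 + 1 = 5 (odd)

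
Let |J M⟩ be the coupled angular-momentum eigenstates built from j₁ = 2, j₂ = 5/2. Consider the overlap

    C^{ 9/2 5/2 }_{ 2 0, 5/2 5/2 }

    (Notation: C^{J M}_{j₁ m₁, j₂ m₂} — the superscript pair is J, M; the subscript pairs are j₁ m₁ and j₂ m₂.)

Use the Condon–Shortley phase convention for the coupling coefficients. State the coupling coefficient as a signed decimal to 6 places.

j₁+j₂−J=0  J+j₁−j₂=4  J−j₁+j₂=5  j₁+j₂+J+1=10
(j₁±m₁, j₂±m₂, J±M) = (2,2,5,0,7,2)
P² = 38400
sum k=0..0:
  [0] +1/480 = 1/480
S = 1/480
C² = P²·S² = 1/6 ; C = +0.408248

+0.408248  (= +√(1/6))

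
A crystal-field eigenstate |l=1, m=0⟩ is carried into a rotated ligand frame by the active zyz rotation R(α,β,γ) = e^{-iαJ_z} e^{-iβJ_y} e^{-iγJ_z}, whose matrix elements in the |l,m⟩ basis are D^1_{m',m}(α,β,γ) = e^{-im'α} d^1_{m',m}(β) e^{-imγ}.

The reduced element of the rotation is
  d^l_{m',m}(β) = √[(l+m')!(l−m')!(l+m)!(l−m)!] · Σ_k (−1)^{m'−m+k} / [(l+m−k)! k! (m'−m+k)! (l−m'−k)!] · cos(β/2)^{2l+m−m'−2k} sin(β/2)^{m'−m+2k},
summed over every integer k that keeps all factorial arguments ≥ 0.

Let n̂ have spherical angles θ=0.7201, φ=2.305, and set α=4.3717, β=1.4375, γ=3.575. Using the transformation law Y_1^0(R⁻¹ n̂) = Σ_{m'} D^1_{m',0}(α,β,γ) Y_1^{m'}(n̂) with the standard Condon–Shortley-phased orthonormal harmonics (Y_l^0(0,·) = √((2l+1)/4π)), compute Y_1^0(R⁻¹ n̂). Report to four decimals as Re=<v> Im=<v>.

Re=-0.1031 Im=0.0000

Need the full column D^1_{m',0} for m'=−1..1 at α=4.3717, β=1.4375, γ=3.5750.
cos(β/2)=0.752629, sin(β/2)=0.658444
d^1_{-1,0}: single k=1 term ⇒ +0.700834;  D = -0.234174-0.660554i
d^1_{0,0}: k∈[0..1] ⇒ +0.566451 -0.433549 = +0.132902;  D = +0.132902+0.000000i
d^1_{1,0}: single k=0 term ⇒ -0.700834;  D = +0.234174-0.660554i
Y_1^{m'}(θ=0.7201,φ=2.305) and Σ D·Y over m':
  (-0.2342-0.6606i)·(-0.1527-0.1691i)  (+0.1329+0.0000i)·(+0.3673+0.0000i)  (+0.2342-0.6606i)·(+0.1527-0.1691i)
Y_1^0(R⁻¹ n̂) = -0.103143+0.000000i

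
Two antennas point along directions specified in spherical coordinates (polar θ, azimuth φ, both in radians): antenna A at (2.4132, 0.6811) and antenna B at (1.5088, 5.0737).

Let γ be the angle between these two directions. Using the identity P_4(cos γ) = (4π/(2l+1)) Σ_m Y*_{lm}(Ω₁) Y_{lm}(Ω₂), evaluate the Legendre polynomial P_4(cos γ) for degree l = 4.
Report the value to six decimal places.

0.149497

Term-by-term m-sum for l=4 (normalisation 4π/9 = 1.396263):
  term(m=-4) = (0.010971, 0.036547)   from Y*(Ω₁)=(-0.079440, 0.035209), Y(Ω₂)=(0.054990, -0.435685)
  term(m=-3) = (-0.017395, 0.012195)   from Y*(Ω₁)=(0.125393, -0.245330), Y(Ω₂)=(-0.068144, -0.036073)
  term(m=-2) = (0.111779, 0.083151)   from Y*(Ω₁)=(0.088966, 0.420293), Y(Ω₂)=(0.243238, -0.214467)
  term(m=-1) = (-0.005771, 0.017428)   from Y*(Ω₁)=(-0.163983, -0.132905), Y(Ω₂)=(-0.030747, -0.081362)
  term(m=+0) = (-0.092099, -0.000000)   from Y*(Ω₁)=(-0.301737, -0.000000), Y(Ω₂)=(0.305229, 0.000000)
  term(m=+1) = (-0.005771, -0.017428)   from Y*(Ω₁)=(0.163983, -0.132905), Y(Ω₂)=(0.030747, -0.081362)
  term(m=+2) = (0.111779, -0.083151)   from Y*(Ω₁)=(0.088966, -0.420293), Y(Ω₂)=(0.243238, 0.214467)
  term(m=+3) = (-0.017395, -0.012195)   from Y*(Ω₁)=(-0.125393, -0.245330), Y(Ω₂)=(0.068144, -0.036073)
  term(m=+4) = (0.010971, -0.036547)   from Y*(Ω₁)=(-0.079440, -0.035209), Y(Ω₂)=(0.054990, 0.435685)
Accumulated sum (0.107069, 0.000000); after 4π/(2l+1) scaling, (0.149497, 0.000000) ⇒ P_4 = 0.149497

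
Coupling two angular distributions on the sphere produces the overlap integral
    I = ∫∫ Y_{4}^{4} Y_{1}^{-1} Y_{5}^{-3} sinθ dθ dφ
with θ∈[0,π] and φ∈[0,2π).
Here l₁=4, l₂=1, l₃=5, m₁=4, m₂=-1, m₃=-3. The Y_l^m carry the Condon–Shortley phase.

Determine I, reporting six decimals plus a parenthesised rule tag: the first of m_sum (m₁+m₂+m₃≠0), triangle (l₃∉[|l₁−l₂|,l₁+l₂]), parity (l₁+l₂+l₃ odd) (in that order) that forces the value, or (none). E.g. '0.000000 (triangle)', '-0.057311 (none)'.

Rules hold: Σm=0, L=10 even, 3≤5≤5.
N = 9·3·11 = 297
Δ = 0!·8!·2!/11! = 1/495
Racah Σ t=0..0: t=0:+1/576 = 1/576
⇒ 3j(4 1 5; 0 0 0)² = 5/99, sgn -1
Racah Σ t=0..0: t=0:+1/80640 = 1/80640
⇒ 3j(4 1 5; 4 -1 -3)² = 1/495, sgn +1
4πI² = N·(3j₀)²·(3jₘ)² = 1/33
I = -1·√(0.030303/4π) = -0.04910640
No selection rule forces the value: the integral is nonzero (none).

-0.049106 (none)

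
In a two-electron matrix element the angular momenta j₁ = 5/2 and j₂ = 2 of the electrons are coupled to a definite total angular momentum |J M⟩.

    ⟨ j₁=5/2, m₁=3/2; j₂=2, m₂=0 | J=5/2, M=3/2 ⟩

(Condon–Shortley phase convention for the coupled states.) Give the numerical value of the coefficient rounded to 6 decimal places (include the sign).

√[6·2!3!2!/8! · 4!1!2!2!4!1!] = √(288/35)
  +(−1)^0/∏(0,2,1,2,2,0)! = 1/8  (running 1/8)
  +(−1)^1/∏(1,1,0,1,3,1)! = -1/6  (running -1/24)
⟨..|..⟩ = √(288/35)·(-1/24) = -0.119523

−√(1/70) = -0.119523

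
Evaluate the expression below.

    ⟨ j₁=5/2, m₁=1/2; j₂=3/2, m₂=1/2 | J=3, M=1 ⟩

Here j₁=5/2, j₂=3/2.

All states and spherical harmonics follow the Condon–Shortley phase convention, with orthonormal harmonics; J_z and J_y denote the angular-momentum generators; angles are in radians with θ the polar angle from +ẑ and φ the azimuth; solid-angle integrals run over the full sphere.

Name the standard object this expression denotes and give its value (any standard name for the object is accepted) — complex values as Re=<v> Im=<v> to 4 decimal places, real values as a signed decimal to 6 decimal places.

This is a Clebsch–Gordan (vector-coupling) coefficient.
√[7·1!4!2!/8! · 3!2!2!1!4!2!] = √(48/5)
  +(−1)^0/∏(0,1,2,2,2,0)! = 1/8  (running 1/8)
  +(−1)^1/∏(1,0,1,1,3,1)! = -1/6  (running -1/24)
⟨..|..⟩ = √(48/5)·(-1/24) = -0.129099

Clebsch–Gordan coefficient, −√(1/60) ≈ -0.129099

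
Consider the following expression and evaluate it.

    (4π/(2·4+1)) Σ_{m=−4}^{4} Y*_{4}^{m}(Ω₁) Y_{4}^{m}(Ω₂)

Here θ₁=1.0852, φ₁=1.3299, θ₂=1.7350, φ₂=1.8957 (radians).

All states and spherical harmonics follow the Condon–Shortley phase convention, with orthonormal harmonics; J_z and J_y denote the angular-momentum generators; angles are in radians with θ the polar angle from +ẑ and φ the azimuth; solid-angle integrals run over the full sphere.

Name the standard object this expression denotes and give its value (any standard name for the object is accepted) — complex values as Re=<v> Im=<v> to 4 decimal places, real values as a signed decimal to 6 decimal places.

Legendre polynomial (addition theorem), -0.428336

This sum is the spherical-harmonic addition theorem: it equals the Legendre polynomial P_l(cos γ) of the angle γ between the two directions.
Addition theorem: P_4(cos γ) = (4π/9) Σ_m Y*_{lm}(Ω₁) Y_{lm}(Ω₂), m = −4…4:
  [-4]  conj(Y_{4,-4})(Ω₁) = (0.154472, -0.222334) ; Y_{4,-4}(Ω₂) = (0.112291, -0.403879) ; Δ = (-0.072450, -0.087354)
  [-3]  conj(Y_{4,-3})(Ω₁) = (-0.267282, -0.303097) ; Y_{4,-3}(Ω₂) = (-0.162579, -0.110294) ; Δ = (0.010025, 0.078757)
  [-2]  conj(Y_{4,-2})(Ω₁) = (-0.121705, 0.063639) ; Y_{4,-2}(Ω₂) = (0.210741, -0.160142) ; Δ = (-0.015457, 0.032901)
  [-1]  conj(Y_{4,-1})(Ω₁) = (-0.068723, -0.279742) ; Y_{4,-1}(Ω₂) = (-0.068508, -0.203383) ; Δ = (-0.052187, 0.033142)
  [+0]  conj(Y_{4,0})(Ω₁) = (-0.198278, -0.000000) ; Y_{4,0}(Ω₂) = (0.235198, 0.000000) ; Δ = (-0.046635, -0.000000)
  [+1]  conj(Y_{4,1})(Ω₁) = (0.068723, -0.279742) ; Y_{4,1}(Ω₂) = (0.068508, -0.203383) ; Δ = (-0.052187, -0.033142)
  [+2]  conj(Y_{4,2})(Ω₁) = (-0.121705, -0.063639) ; Y_{4,2}(Ω₂) = (0.210741, 0.160142) ; Δ = (-0.015457, -0.032901)
  [+3]  conj(Y_{4,3})(Ω₁) = (0.267282, -0.303097) ; Y_{4,3}(Ω₂) = (0.162579, -0.110294) ; Δ = (0.010025, -0.078757)
  [+4]  conj(Y_{4,4})(Ω₁) = (0.154472, 0.222334) ; Y_{4,4}(Ω₂) = (0.112291, 0.403879) ; Δ = (-0.072450, 0.087354)
Total Σ_m = (-0.306773, 0.000000). Multiply by 1.396263: (-0.428336, 0.000000). P_4(cos γ) = -0.428336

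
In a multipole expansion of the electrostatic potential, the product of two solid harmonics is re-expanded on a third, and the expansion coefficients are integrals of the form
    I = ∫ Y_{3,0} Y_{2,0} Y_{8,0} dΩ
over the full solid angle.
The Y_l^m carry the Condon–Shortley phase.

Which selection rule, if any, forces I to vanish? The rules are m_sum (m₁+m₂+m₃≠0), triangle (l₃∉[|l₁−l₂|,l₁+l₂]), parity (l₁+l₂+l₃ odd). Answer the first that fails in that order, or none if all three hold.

Σmᵢ = 0  ✓
l₃∈[|l₁−l₂|,l₁+l₂]=[1,5] required, l₃=8 fails  ✗
Σlᵢ = 13 ⇒ odd

triangle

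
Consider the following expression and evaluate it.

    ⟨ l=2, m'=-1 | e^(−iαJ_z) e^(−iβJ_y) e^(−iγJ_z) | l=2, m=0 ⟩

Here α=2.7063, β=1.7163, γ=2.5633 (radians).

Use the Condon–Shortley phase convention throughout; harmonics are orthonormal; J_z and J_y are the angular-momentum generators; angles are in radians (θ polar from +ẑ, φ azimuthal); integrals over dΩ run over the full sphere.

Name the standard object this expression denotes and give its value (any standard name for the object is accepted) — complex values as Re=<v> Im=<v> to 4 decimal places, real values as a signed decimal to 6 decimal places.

This is a Wigner D-matrix element — the rotation-matrix element ⟨l m'| R(α,β,γ) |l m⟩ in the angular-momentum basis.
Split into d^2_{-1,0}(β=1.7163) × two z-phases.
Half-angle: c=0.653838, s=0.756634. N=√(1·6·2·2)=4.898979
Admissible k: 1..2 (factorial args all ≥0)
  k=1: (−1)^0·4.8990/(2)·0.6538^3·0.7566^1 = +0.518051
  k=2: (−1)^1·4.8990/(2)·0.6538^1·0.7566^3 = -0.693752
d^2_{-1,0}(1.7163) = +0.518051 -0.693752 = -0.175700
Phases: e^{-i·(-1)·2.7063}=-0.906747+0.421676i, e^{-i·(0)·2.5633}=+1.000000+0.000000i ⇒ D=+0.159316-0.074089i

Wigner D-matrix element, Re=0.1593 Im=-0.0741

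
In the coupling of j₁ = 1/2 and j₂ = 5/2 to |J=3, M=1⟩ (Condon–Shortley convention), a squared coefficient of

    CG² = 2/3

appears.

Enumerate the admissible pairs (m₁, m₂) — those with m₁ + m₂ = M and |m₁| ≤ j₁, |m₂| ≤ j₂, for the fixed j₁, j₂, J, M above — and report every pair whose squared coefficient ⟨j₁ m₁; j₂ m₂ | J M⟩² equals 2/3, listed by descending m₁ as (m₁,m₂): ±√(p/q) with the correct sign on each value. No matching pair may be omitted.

(1/2,1/2): +√(2/3)

Admissible pairs with m₁+m₂ = M = 1: (-1/2,3/2), (1/2,1/2)
  (m₁,m₂)=(1/2,1/2): CG² = 2/3, CG = +√(2/3)   ← matches the target
  (m₁,m₂)=(-1/2,3/2): CG² = 1/3, CG = +√(1/3)
Pairs with CG² = 2/3: (1/2,1/2): +√(2/3)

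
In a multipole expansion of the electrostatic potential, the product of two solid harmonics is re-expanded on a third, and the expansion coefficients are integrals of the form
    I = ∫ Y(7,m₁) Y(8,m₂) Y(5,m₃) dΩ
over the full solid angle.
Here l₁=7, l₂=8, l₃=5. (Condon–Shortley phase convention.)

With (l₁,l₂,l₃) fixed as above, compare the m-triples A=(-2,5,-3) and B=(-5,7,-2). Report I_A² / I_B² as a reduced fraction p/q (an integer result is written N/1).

105/11

l's match ⇒ only the (l;m) 3-j factors differ between A and B.
A: triangle coeff Δ(7,8,5) = 1/814773960; Σ_t [7,9]: t=7:−1/87091200 t=8:+1/58060800 t=9:−1/418037760 = 1/298598400; (3j)²=7/3876 [(7 8 5; -2 5 -3)], sign=+1
B: triangle coeff Δ(7,8,5) = 1/814773960; Σ_t [9,10]: t=9:−1/1567641600 t=10:+1/1741824000 = -1/15676416000; (3j)²=11/58140 [(7 8 5; -5 7 -2)], sign=+1
I_A²/I_B² = (7/3876)/(11/58140) = 105/11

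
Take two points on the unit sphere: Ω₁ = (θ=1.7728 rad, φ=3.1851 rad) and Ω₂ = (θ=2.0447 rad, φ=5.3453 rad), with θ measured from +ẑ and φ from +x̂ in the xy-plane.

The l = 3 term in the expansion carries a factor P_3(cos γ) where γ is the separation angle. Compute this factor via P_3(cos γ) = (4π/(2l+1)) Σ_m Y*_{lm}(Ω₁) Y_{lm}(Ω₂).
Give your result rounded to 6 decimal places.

0.437749

Addition theorem: P_3(cos γ) = (4π/7) Σ_m Y*_{lm}(Ω₁) Y_{lm}(Ω₂), m = −3…3:
  m=-3: Y*=(-0.388950, -0.051057)  Y=(-0.278262, 0.094671)  product (0.113064, -0.022615)
  m=-2: Y*=(-0.196045, -0.017102)  Y=(0.110878, -0.352222)  product (-0.027761, 0.067155)
  m=-1: Y*=(0.252646, 0.010999)  Y=(0.007031, 0.009585)  product (0.001671, 0.002499)
  m=+0: Y*=(0.209545, -0.000000)  Y=(0.333568, 0.000000)  product (0.069897, 0.000000)
  m=+1: Y*=(-0.252646, 0.010999)  Y=(-0.007031, 0.009585)  product (0.001671, -0.002499)
  m=+2: Y*=(-0.196045, 0.017102)  Y=(0.110878, 0.352222)  product (-0.027761, -0.067155)
  m=+3: Y*=(0.388950, -0.051057)  Y=(0.278262, 0.094671)  product (0.113064, 0.022615)
Σ over m = (0.243845, 0.000000); ×(4π/7) → (0.437749, 0.000000). Real part: 0.437749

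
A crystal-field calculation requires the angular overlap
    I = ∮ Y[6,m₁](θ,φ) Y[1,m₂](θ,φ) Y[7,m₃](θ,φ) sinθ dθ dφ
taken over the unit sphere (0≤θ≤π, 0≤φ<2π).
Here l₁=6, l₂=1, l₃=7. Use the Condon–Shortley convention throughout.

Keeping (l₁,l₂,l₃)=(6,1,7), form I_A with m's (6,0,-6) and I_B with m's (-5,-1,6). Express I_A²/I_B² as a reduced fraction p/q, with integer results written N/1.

1/6

l's match ⇒ only the (l;m) 3-j factors differ between A and B.
A: triangle coeff Δ(6,1,7) = 1/1365; Σ_t [0,0]: t=0:+1/479001600 = 1/479001600; (3j)²=1/105 [(6 1 7; 6 0 -6)], sign=-1
B: triangle coeff Δ(6,1,7) = 1/1365; Σ_t [0,0]: t=0:+1/79833600 = 1/79833600; (3j)²=2/35 [(6 1 7; -5 -1 6)], sign=-1
I_A²/I_B² = (1/105)/(2/35) = 1/6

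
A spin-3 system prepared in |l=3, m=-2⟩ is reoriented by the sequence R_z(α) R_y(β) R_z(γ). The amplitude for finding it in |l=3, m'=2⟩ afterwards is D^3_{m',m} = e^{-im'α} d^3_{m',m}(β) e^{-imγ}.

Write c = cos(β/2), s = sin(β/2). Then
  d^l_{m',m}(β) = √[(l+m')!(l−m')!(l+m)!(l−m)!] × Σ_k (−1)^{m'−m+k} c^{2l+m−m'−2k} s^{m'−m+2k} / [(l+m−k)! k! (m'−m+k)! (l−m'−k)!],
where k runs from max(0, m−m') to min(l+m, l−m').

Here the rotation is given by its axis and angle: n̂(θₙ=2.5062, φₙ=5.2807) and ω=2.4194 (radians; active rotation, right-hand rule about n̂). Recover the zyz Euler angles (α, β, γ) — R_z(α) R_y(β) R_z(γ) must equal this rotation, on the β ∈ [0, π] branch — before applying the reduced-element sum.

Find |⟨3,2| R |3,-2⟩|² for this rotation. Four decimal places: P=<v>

Axis–angle → zyz. n̂ = (sinθₙcosφₙ, sinθₙsinφₙ, cosθₙ) = (+0.319424, -0.500203, -0.804839), ω = 2.4194.
R = I cosω + sinω [n̂]ₓ + (1−cosω) n̂n̂ᵀ gives
  R = [-0.571766, +0.252357, -0.780640; -0.811690, -0.312413, +0.493515; -0.119340, +0.915813, +0.383463]
β = atan2(√(R₁₃²+R₂₃²), R₃₃) = 1.177253; α = atan2(R₂₃, R₁₃) mod 2π = 2.577838; γ = atan2(R₃₂, −R₃₁) mod 2π = 1.441216
First d^3_{2,-2}(β=1.1773), then the phase factors e^{-i(2)α} and e^{-i(-2)γ}:
Half-angle: c=0.831704, s=0.555219. N=√(120·1·1·120)=120.000000
The bounds max(0,m−m')=0 and min(l+m,l−m')=1 give 2 terms
  k=0: (−1)^4·120.0000/(24)·0.8317^2·0.5552^4 = +0.328674
  k=1: (−1)^5·120.0000/(120)·0.8317^0·0.5552^6 = -0.029295
d^3_{2,-2}(1.1773) = +0.328674 -0.029295 = +0.299380
|D^3_{2,-2}|² = |d^3_{2,-2}(β)|² = (+0.299380)² = 0.089628 (the z-rotation phases have unit modulus)

P=0.0896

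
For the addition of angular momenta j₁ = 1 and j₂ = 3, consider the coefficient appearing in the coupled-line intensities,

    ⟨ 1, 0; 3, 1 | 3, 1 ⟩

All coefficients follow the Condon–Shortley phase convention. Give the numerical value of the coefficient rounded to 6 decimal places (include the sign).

√[7·1!1!5!/8! · 1!1!4!2!4!2!] = √(48)
  +(−1)^0/∏(0,1,1,4,0,1)! = 1/24  (running 1/24)
  +(−1)^1/∏(1,0,0,3,1,2)! = -1/12  (running -1/24)
⟨..|..⟩ = √(48)·(-1/24) = -0.288675

-0.288675  (= −√(1/12))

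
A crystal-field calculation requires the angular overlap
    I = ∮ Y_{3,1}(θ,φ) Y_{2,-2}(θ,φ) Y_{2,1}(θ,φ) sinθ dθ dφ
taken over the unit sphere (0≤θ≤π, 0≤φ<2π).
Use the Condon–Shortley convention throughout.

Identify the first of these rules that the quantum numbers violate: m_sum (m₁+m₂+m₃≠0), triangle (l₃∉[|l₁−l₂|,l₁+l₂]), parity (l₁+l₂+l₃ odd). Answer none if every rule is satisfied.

m₁+m₂+m₃ = 1 − 2 + 1 = 0  ✓
triangle: |3−2|=1 ≤ l₃=2 ≤ 3+2=5  ✓
parity: l₁+l₂+l₃ = 7 is odd  ✗

parity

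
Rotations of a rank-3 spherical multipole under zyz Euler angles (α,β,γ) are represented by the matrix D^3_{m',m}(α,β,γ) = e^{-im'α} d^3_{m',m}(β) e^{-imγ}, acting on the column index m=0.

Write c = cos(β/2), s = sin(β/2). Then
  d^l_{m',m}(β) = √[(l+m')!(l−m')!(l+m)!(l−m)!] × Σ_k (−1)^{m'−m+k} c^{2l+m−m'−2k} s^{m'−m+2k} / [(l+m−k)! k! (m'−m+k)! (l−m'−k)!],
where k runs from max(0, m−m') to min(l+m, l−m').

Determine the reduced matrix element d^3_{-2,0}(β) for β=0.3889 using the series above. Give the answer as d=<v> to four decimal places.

d^3_{-2,0}(β=0.3889) via the finite sum:
Half-angle: c=0.981154, s=0.193227. N=√(1·120·6·6)=65.726707
k: max(0,(0)−(-2))=2 … min(3+(0),3−(-2))=3
  k=2: (−1)^0·65.7267/(12)·0.9812^4·0.1932^2 = +0.189516
  k=3: (−1)^1·65.7267/(12)·0.9812^2·0.1932^4 = -0.007350
d^3_{-2,0}(0.3889) = +0.189516 -0.007350 = +0.182165

d=0.1822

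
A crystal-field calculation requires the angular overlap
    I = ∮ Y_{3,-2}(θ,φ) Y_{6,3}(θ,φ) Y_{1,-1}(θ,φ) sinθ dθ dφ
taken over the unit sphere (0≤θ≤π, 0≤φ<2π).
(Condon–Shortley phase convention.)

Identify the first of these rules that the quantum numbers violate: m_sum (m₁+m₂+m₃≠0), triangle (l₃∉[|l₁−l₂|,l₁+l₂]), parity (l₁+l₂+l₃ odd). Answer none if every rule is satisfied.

triangle

Σmᵢ = 0  ✓
l₃∈[|l₁−l₂|,l₁+l₂]=[3,9] required, l₃=1 fails  ✗
Σlᵢ = 10 ⇒ even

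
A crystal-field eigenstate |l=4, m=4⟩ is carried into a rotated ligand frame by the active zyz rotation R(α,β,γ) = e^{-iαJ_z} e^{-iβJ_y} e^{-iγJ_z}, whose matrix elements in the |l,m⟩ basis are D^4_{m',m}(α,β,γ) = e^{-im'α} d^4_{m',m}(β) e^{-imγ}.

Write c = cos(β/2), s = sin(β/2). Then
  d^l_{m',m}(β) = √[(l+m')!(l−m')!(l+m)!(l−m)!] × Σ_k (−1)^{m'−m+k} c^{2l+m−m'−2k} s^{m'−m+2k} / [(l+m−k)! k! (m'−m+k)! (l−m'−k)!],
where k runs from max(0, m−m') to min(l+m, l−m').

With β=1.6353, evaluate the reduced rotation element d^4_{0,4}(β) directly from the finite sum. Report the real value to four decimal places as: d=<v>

d=0.5186

d^4_{0,4}(β=1.6353) via the finite sum:
Half-angle: c=0.683938, s=0.729541. N=√(24·24·40320·1)=4819.161753
k∈{4} keeps every argument non-negative
  k=4: (−1)^0·4819.1618/(576)·0.6839^4·0.7295^4 = +0.518576
d^4_{0,4}(1.6353) = +0.518576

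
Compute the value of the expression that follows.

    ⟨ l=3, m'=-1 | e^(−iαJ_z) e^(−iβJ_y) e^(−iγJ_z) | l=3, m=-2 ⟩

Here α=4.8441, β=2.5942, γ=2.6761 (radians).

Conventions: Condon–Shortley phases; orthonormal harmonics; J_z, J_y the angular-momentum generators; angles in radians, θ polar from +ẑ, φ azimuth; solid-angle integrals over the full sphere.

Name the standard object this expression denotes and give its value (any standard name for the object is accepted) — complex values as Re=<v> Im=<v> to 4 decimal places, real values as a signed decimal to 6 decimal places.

This is a Wigner D-matrix element — the rotation-matrix element ⟨l m'| R(α,β,γ) |l m⟩ in the angular-momentum basis.
D^3_{-1,-2}(4.8441,2.5942,2.6761) = e^{-i·-1·4.8441}·d^3_{-1,-2}(2.5942)·e^{-i·-2·2.6761}. Compute d first:
With c≡cos(β/2)=0.270292 and s≡sin(β/2)=0.962778, N=[2·24·1·120]^{1/2}=75.894664
The bounds max(0,m−m')=0 and min(l+m,l−m')=1 give 2 terms
  k=0: (−1)^1·75.8947/(24)·0.2703^5·0.9628^1 = -0.004392
  k=1: (−1)^2·75.8947/(12)·0.2703^3·0.9628^3 = +0.111457
d^3_{-1,-2}(2.5942) = -0.004392 +0.111457 = +0.107065
Phases: e^{-i·(-1)·4.8441}=+0.131331-0.991339i, e^{-i·(-2)·2.6761}=+0.597044-0.802209i ⇒ D=-0.076750-0.074649i

Wigner D-matrix element, Re=-0.0767 Im=-0.0746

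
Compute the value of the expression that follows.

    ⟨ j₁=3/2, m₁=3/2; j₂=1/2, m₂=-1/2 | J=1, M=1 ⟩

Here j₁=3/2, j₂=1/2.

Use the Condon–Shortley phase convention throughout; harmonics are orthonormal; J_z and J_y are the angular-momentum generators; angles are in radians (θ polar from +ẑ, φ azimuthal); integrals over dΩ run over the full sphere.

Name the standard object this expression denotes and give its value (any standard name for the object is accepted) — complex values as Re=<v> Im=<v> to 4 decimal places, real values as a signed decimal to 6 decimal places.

This is a Clebsch–Gordan (vector-coupling) coefficient.
triangle: 1!×2!×0!/4! = 2/24
(j±m)!: 3!×0!×0!×1!×2!×0! = 12
prefactor² = (2J+1)×Δ×N² = 3
  k=0: +1/(0!×1!×0!×0!×2!×0!) = 1/2
Σ = 1/2  ⇒  CG² = 3×(1/2)² = 3/4
CG = +√(3/4) = +0.866025

Clebsch–Gordan coefficient, +√(3/4) ≈ +0.866025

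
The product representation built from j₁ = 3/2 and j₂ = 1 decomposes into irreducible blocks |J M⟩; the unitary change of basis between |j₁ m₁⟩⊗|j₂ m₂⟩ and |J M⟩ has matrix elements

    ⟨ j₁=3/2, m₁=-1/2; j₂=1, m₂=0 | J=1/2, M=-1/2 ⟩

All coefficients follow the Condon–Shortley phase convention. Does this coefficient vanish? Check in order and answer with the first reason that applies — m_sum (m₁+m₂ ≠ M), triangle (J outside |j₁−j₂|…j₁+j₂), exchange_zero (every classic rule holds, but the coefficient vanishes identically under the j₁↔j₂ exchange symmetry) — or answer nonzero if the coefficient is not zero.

nonzero

m-sum: m₁+m₂ = -1/2+0 = -1/2, M = -1/2  ✓
triangle: |j₁−j₂| = 1/2 ≤ J = 1/2 ≤ j₁+j₂ = 5/2  ✓
exchange: j₁≠j₂ or m₁≠m₂ — the exchange symmetry imposes no constraint here
value check: CG = −√(1/3) = -0.577350 ≠ 0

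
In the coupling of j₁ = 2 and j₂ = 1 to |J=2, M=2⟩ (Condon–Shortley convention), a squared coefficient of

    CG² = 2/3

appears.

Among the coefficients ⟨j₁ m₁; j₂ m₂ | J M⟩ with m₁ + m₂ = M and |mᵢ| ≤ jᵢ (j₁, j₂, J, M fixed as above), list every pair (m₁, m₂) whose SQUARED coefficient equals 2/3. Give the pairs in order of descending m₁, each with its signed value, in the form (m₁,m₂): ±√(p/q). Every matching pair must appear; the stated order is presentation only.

Admissible pairs with m₁+m₂ = M = 2: (1,1), (2,0)
  (m₁,m₂)=(2,0): CG² = 2/3, CG = +√(2/3)   ← matches the target
  (m₁,m₂)=(1,1): CG² = 1/3, CG = −√(1/3)
Pairs with CG² = 2/3: (2,0): +√(2/3)

(2,0): +√(2/3)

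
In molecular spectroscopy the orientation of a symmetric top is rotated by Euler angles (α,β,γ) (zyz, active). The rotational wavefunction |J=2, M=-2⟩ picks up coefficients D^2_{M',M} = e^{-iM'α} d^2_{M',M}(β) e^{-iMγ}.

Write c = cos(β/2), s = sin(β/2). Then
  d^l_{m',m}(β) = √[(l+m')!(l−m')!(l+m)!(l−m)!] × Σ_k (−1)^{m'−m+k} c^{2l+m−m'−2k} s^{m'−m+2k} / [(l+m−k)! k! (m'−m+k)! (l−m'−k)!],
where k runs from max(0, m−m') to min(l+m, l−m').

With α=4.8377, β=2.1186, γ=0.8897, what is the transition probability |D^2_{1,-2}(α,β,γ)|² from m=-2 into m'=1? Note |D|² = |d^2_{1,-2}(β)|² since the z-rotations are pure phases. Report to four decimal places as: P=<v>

P=0.4214

Split into d^2_{1,-2}(β=2.1186) × two z-phases.
With c≡cos(β/2)=0.489483 and s≡sin(β/2)=0.872013, N=[6·1·1·24]^{1/2}=12.000000
k: max(0,(-2)−(1))=0 … min(2+(-2),2−(1))=0
  k=0: (−1)^3·12.0000/(6)·0.4895^1·0.8720^3 = -0.649137
d^2_{1,-2}(2.1186) = -0.649137
|D^2_{1,-2}|² = |d^2_{1,-2}(β)|² = (-0.649137)² = 0.421379 (the z-rotation phases have unit modulus)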